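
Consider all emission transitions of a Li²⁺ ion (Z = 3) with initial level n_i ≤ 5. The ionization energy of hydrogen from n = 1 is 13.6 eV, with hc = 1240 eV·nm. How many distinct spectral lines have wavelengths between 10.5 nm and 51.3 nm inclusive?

5

Enumerate all n_i → n_f pairs with 1 ≤ n_f < n_i ≤ 5 and compute λ = 1240 / [13.6·9·(1/n_f² − 1/n_i²)].
Lines falling in [10.5, 51.3] nm: 5→1 (10.55 nm), 4→1 (10.81 nm), 3→1 (11.40 nm), 2→1 (13.51 nm), 5→2 (48.24 nm).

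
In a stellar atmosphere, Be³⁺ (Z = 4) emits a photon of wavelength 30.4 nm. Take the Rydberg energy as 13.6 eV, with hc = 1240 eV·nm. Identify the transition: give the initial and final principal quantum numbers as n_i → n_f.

n_i = 4, n_f = 2

The photon energy is ΔE = hc/λ = 1240 / 30.4 = 40.79 eV.
With Z = 4, ΔE = 217.6 × (1/n_f² − 1/n_i²), so 1/n_f² − 1/n_i² = 0.1875.
Trying n_f = 2 gives 1/n_i² = 0.06255, i.e. n_i ≈ 4; this pair matches.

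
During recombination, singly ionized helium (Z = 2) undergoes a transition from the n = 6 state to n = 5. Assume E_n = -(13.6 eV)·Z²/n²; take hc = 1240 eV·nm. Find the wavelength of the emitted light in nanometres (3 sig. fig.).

For Z = 2 the level energies scale as Z², so the effective Rydberg energy is 13.6 × 4 = 54.40 eV.
ΔE = 54.40 × (1/5² − 1/6²) = 54.40 × 0.01222 = 0.6649 eV.
λ = hc/ΔE = 1240 / 0.6649 = 1860 nm.

1860 nm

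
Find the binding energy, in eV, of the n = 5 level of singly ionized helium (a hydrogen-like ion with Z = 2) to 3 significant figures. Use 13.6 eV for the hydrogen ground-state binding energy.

E_n = −13.6 Z²/n² = −54.40/n² eV for Z = 2.
E_5 = −54.40/25 = −2.18 eV, so ionization (to E = 0) requires 2.18 eV.

2.18 eV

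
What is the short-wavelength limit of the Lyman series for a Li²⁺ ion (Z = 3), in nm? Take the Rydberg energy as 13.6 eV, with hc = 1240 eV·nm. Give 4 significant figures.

10.13 nm

The Lyman series has lower level n_f = 1; the series limit corresponds to n_i → ∞.
ΔE_max = 13.6 × 9 / 1² = 122.4 eV.
λ_min = 1240 / 122.4 = 10.13 nm.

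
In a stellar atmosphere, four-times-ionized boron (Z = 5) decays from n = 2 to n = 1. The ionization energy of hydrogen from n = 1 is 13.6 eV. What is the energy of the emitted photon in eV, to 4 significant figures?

255.0 eV

The Bohr energies scale as Z², so for Z = 5: E_n = −340.0/n² eV.
E_2 = −340.0/4 = −85.00 eV and E_1 = −340.0/1 = −340.0 eV.
The photon energy is |E_2 − E_1| = 255.0 eV.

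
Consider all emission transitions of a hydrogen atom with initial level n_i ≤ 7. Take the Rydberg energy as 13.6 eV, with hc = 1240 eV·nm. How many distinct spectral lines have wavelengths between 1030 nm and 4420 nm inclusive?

Enumerate all n_i → n_f pairs with 1 ≤ n_f < n_i ≤ 7 and compute λ = 1240 / [13.6·1·(1/n_f² − 1/n_i²)].
Lines falling in [1030, 4420] nm: 6→3 (1094 nm), 5→3 (1282 nm), 4→3 (1876 nm), 7→4 (2166 nm), 6→4 (2626 nm), 5→4 (4052 nm).

6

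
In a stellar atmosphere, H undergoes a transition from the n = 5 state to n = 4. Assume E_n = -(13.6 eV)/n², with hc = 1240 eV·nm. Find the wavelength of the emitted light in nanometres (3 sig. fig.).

4050 nm

ΔE = 13.60 × (1/4² − 1/5²) = 13.60 × 0.02250 = 0.3060 eV.
λ = hc/ΔE = 1240 / 0.3060 = 4050 nm.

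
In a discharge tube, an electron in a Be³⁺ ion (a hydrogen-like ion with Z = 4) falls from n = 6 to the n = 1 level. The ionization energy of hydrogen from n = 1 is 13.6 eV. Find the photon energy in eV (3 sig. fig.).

212 eV

The Bohr energies scale as Z², so for Z = 4: E_n = −217.6/n² eV.
E_6 = −217.6/36 = −6.044 eV and E_1 = −217.6/1 = −217.6 eV.
The photon energy is |E_6 − E_1| = 212 eV.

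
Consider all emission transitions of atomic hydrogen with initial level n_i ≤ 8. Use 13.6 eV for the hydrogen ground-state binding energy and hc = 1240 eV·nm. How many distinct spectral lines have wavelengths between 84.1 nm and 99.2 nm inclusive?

Enumerate all n_i → n_f pairs with 1 ≤ n_f < n_i ≤ 8 and compute λ = 1240 / [13.6·1·(1/n_f² − 1/n_i²)].
Lines falling in [84.1, 99.2] nm: 8→1 (92.62 nm), 7→1 (93.08 nm), 6→1 (93.78 nm), 5→1 (94.98 nm), 4→1 (97.25 nm).

5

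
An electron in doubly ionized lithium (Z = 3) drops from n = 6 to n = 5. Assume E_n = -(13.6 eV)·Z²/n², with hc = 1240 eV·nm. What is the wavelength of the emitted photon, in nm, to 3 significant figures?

829 nm

For Z = 3 the level energies scale as Z², so the effective Rydberg energy is 13.6 × 9 = 122.4 eV.
ΔE = 122.4 × (1/5² − 1/6²) = 122.4 × 0.01222 = 1.496 eV.
λ = hc/ΔE = 1240 / 1.496 = 829 nm.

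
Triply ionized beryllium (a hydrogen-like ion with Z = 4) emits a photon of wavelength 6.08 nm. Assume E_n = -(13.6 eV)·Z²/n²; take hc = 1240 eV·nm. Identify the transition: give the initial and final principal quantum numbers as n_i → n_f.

n_i = 4, n_f = 1

The photon energy is ΔE = hc/λ = 1240 / 6.08 = 203.9 eV.
With Z = 4, ΔE = 217.6 × (1/n_f² − 1/n_i²), so 1/n_f² − 1/n_i² = 0.9373.
Trying n_f = 1 gives 1/n_i² = 0.06274, i.e. n_i ≈ 4; this pair matches.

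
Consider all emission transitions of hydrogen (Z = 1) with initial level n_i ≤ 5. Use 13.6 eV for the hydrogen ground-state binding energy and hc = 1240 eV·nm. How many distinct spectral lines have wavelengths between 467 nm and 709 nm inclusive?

2

Enumerate all n_i → n_f pairs with 1 ≤ n_f < n_i ≤ 5 and compute λ = 1240 / [13.6·1·(1/n_f² − 1/n_i²)].
Lines falling in [467, 709] nm: 4→2 (486.3 nm), 3→2 (656.5 nm).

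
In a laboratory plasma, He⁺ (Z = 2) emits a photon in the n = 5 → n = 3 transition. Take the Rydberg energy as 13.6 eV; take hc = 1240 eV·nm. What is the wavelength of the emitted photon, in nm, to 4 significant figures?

For Z = 2 the level energies scale as Z², so the effective Rydberg energy is 13.6 × 4 = 54.40 eV.
ΔE = 54.40 × (1/3² − 1/5²) = 54.40 × 0.07111 = 3.868 eV.
λ = hc/ΔE = 1240 / 3.868 = 320.5 nm.

320.5 nm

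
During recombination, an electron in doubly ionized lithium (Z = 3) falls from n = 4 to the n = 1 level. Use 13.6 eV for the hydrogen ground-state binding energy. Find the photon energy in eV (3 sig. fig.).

The Bohr energies scale as Z², so for Z = 3: E_n = −122.4/n² eV.
E_4 = −122.4/16 = −7.650 eV and E_1 = −122.4/1 = −122.4 eV.
The photon energy is |E_4 − E_1| = 115 eV.

115 eV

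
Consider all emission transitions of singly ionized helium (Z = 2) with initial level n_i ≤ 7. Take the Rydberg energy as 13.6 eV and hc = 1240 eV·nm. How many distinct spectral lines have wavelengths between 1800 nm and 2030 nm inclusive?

1

Enumerate all n_i → n_f pairs with 1 ≤ n_f < n_i ≤ 7 and compute λ = 1240 / [13.6·4·(1/n_f² − 1/n_i²)].
Lines falling in [1800, 2030] nm: 6→5 (1865 nm).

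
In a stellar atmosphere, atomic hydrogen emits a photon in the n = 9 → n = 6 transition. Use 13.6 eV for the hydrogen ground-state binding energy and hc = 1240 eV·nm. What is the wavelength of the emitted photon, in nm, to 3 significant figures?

ΔE = 13.60 × (1/6² − 1/9²) = 13.60 × 0.01543 = 0.2099 eV.
λ = hc/ΔE = 1240 / 0.2099 = 5910 nm.

5910 nm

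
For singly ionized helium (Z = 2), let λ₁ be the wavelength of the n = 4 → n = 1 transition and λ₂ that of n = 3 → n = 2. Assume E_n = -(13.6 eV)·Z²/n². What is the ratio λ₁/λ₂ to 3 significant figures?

λ ∝ 1/ΔE ∝ 1/(1/n_f² − 1/n_i²), and the Z² and hc factors cancel in the ratio.
λ₁/λ₂ = (1/2² − 1/3²)/(1/1² − 1/4²) = 0.1389/0.9375 = 0.148.

0.148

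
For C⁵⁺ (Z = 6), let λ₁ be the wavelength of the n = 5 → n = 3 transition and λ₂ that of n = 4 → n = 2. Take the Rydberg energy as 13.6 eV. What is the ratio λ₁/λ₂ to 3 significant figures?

2.64

λ ∝ 1/ΔE ∝ 1/(1/n_f² − 1/n_i²), and the Z² and hc factors cancel in the ratio.
λ₁/λ₂ = (1/2² − 1/4²)/(1/3² − 1/5²) = 0.1875/0.07111 = 2.64.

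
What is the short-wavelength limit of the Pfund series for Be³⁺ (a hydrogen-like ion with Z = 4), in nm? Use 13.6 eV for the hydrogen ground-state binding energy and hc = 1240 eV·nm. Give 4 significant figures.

142.5 nm

The Pfund series has lower level n_f = 5; the series limit corresponds to n_i → ∞.
ΔE_max = 13.6 × 16 / 5² = 8.704 eV.
λ_min = 1240 / 8.704 = 142.5 nm.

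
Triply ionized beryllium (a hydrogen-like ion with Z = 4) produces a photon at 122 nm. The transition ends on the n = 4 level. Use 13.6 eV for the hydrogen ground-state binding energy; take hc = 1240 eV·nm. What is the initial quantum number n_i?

n_i = 8

The photon energy is ΔE = hc/λ = 1240 / 122 = 10.16 eV.
With Z = 4, ΔE = 217.6 × (1/n_f² − 1/n_i²), so 1/n_f² − 1/n_i² = 0.04671.
With n_f = 4: 1/n_i² = 1/16 − 0.04671 = 0.01579, so n_i ≈ 7.96.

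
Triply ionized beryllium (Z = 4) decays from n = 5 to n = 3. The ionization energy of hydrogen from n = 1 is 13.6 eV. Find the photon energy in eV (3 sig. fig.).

The Bohr energies scale as Z², so for Z = 4: E_n = −217.6/n² eV.
E_5 = −217.6/25 = −8.704 eV and E_3 = −217.6/9 = −24.18 eV.
The photon energy is |E_5 − E_3| = 15.5 eV.

15.5 eV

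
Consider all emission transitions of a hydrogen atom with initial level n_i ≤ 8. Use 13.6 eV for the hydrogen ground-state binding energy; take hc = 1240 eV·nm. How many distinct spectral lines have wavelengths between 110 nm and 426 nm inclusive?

Enumerate all n_i → n_f pairs with 1 ≤ n_f < n_i ≤ 8 and compute λ = 1240 / [13.6·1·(1/n_f² − 1/n_i²)].
Lines falling in [110, 426] nm: 2→1 (121.6 nm), 8→2 (389.0 nm), 7→2 (397.1 nm), 6→2 (410.3 nm).

4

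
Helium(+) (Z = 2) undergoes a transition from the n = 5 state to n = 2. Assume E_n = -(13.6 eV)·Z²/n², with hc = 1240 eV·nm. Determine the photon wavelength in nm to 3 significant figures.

For Z = 2 the level energies scale as Z², so the effective Rydberg energy is 13.6 × 4 = 54.40 eV.
ΔE = 54.40 × (1/2² − 1/5²) = 54.40 × 0.2100 = 11.42 eV.
λ = hc/ΔE = 1240 / 11.42 = 109 nm.

109 nm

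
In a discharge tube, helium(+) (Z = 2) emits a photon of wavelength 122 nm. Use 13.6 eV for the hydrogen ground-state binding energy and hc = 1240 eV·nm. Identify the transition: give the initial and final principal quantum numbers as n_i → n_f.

n_i = 4, n_f = 2

The photon energy is ΔE = hc/λ = 1240 / 122 = 10.16 eV.
With Z = 2, ΔE = 54.40 × (1/n_f² − 1/n_i²), so 1/n_f² − 1/n_i² = 0.1868.
Trying n_f = 2 gives 1/n_i² = 0.06316, i.e. n_i ≈ 4; this pair matches.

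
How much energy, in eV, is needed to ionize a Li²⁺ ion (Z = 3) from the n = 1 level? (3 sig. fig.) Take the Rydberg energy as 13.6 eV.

122 eV

E_n = −13.6 Z²/n² = −122.4/n² eV for Z = 3.
E_1 = −122.4/1 = −122 eV, so ionization (to E = 0) requires 122 eV.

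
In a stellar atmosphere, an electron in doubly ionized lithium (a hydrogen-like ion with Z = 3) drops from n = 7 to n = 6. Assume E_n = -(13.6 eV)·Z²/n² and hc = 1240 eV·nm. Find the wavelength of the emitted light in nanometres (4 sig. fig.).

1375 nm

For Z = 3 the level energies scale as Z², so the effective Rydberg energy is 13.6 × 9 = 122.4 eV.
ΔE = 122.4 × (1/6² − 1/7²) = 122.4 × 0.007370 = 0.9020 eV.
λ = hc/ΔE = 1240 / 0.9020 = 1375 nm.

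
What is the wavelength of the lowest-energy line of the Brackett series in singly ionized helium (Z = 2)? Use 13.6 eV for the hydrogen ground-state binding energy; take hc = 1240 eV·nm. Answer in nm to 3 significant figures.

1010 nm

The Brackett series terminates on n_f = 4; the first line has n_i = 4+1 = 5.
ΔE = 54.40 × (1/4² − 1/5²) = 1.224 eV.
λ = 1240 / 1.224 = 1010 nm.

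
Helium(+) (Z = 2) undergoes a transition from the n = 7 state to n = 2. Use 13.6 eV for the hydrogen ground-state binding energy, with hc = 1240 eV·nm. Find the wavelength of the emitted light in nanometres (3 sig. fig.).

99.3 nm

For Z = 2 the level energies scale as Z², so the effective Rydberg energy is 13.6 × 4 = 54.40 eV.
ΔE = 54.40 × (1/2² − 1/7²) = 54.40 × 0.2296 = 12.49 eV.
λ = hc/ΔE = 1240 / 12.49 = 99.3 nm.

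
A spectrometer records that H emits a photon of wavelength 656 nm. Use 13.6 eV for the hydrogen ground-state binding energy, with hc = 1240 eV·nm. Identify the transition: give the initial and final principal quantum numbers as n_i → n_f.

The photon energy is ΔE = hc/λ = 1240 / 656 = 1.890 eV.
With Z = 1, ΔE = 13.60 × (1/n_f² − 1/n_i²), so 1/n_f² − 1/n_i² = 0.1390.
Trying n_f = 2 gives 1/n_i² = 0.1110, i.e. n_i ≈ 3; this pair matches.

n_i = 3, n_f = 2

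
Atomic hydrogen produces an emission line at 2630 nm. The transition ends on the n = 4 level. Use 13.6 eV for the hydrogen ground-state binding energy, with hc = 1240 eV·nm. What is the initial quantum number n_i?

n_i = 6

The photon energy is ΔE = hc/λ = 1240 / 2630 = 0.4715 eV.
With Z = 1, ΔE = 13.60 × (1/n_f² − 1/n_i²), so 1/n_f² − 1/n_i² = 0.03467.
With n_f = 4: 1/n_i² = 1/16 − 0.03467 = 0.02783, so n_i ≈ 5.99.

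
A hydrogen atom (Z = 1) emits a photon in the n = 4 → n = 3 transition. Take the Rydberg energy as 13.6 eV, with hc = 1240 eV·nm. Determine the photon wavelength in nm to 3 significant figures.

ΔE = 13.60 × (1/3² − 1/4²) = 13.60 × 0.04861 = 0.6611 eV.
λ = hc/ΔE = 1240 / 0.6611 = 1880 nm.
This line belongs to the Paschen series.

1880 nm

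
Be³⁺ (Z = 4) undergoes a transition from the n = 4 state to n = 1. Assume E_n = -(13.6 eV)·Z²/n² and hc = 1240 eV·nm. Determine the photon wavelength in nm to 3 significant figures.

For Z = 4 the level energies scale as Z², so the effective Rydberg energy is 13.6 × 16 = 217.6 eV.
ΔE = 217.6 × (1/1² − 1/4²) = 217.6 × 0.9375 = 204.0 eV.
λ = hc/ΔE = 1240 / 204.0 = 6.08 nm.

6.08 nm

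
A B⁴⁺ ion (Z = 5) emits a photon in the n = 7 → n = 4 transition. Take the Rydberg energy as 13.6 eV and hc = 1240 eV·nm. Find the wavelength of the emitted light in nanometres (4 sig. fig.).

For Z = 5 the level energies scale as Z², so the effective Rydberg energy is 13.6 × 25 = 340.0 eV.
ΔE = 340.0 × (1/4² − 1/7²) = 340.0 × 0.04209 = 14.31 eV.
λ = hc/ΔE = 1240 / 14.31 = 86.65 nm.

86.65 nm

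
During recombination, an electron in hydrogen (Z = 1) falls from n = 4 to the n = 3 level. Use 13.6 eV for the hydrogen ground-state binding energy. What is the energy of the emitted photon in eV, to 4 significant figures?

0.6611 eV

E_4 = −13.60/16 = −0.8500 eV and E_3 = −13.60/9 = −1.511 eV.
The photon energy is |E_4 − E_3| = 0.6611 eV.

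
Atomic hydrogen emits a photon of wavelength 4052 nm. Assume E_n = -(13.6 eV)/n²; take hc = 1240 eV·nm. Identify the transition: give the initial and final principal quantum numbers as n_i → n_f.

The photon energy is ΔE = hc/λ = 1240 / 4052 = 0.3060 eV.
With Z = 1, ΔE = 13.60 × (1/n_f² − 1/n_i²), so 1/n_f² − 1/n_i² = 0.02250.
Trying n_f = 4 gives 1/n_i² = 0.04000, i.e. n_i ≈ 5; this pair matches.

n_i = 5, n_f = 4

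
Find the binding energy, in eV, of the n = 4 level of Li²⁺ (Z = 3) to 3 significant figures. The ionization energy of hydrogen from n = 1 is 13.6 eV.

7.65 eV

E_n = −13.6 Z²/n² = −122.4/n² eV for Z = 3.
E_4 = −122.4/16 = −7.65 eV, so ionization (to E = 0) requires 7.65 eV.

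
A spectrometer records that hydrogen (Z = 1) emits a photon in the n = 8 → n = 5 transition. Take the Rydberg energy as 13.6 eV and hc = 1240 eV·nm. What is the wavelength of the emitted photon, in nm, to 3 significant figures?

ΔE = 13.60 × (1/5² − 1/8²) = 13.60 × 0.02438 = 0.3315 eV.
λ = hc/ΔE = 1240 / 0.3315 = 3740 nm.
This line belongs to the Pfund series.

3740 nm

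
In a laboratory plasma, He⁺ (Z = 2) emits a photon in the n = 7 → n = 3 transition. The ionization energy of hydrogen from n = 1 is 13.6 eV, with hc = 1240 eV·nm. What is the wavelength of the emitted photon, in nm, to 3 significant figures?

For Z = 2 the level energies scale as Z², so the effective Rydberg energy is 13.6 × 4 = 54.40 eV.
ΔE = 54.40 × (1/3² − 1/7²) = 54.40 × 0.09070 = 4.934 eV.
λ = hc/ΔE = 1240 / 4.934 = 251 nm.

251 nm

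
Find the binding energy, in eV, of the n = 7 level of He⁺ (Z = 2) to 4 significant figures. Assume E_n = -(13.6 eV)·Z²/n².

1.110 eV

E_n = −13.6 Z²/n² = −54.40/n² eV for Z = 2.
E_7 = −54.40/49 = −1.110 eV, so ionization (to E = 0) requires 1.110 eV.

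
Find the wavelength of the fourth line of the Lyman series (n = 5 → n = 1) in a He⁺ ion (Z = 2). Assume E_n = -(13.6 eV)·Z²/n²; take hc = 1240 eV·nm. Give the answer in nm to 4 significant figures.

The Lyman series terminates on n_f = 1; the fourth line has n_i = 1+4 = 5.
ΔE = 54.40 × (1/1² − 1/5²) = 52.22 eV.
λ = 1240 / 52.22 = 23.74 nm.

23.74 nm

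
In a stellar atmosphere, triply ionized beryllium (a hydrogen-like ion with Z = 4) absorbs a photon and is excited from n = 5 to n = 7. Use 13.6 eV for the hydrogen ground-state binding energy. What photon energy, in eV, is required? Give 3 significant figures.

The Bohr energies scale as Z², so for Z = 4: E_n = −217.6/n² eV.
E_7 = −217.6/49 = −4.441 eV and E_5 = −217.6/25 = −8.704 eV.
The photon energy is |E_7 − E_5| = 4.26 eV.

4.26 eV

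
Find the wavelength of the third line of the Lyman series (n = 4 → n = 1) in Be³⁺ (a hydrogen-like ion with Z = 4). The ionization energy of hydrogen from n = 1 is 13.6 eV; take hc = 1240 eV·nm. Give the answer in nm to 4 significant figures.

The Lyman series terminates on n_f = 1; the third line has n_i = 1+3 = 4.
ΔE = 217.6 × (1/1² − 1/4²) = 204.0 eV.
λ = 1240 / 204.0 = 6.078 nm.

6.078 nm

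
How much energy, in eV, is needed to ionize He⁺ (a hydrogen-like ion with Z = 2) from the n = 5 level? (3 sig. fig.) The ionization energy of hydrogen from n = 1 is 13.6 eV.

E_n = −13.6 Z²/n² = −54.40/n² eV for Z = 2.
E_5 = −54.40/25 = −2.18 eV, so ionization (to E = 0) requires 2.18 eV.

2.18 eV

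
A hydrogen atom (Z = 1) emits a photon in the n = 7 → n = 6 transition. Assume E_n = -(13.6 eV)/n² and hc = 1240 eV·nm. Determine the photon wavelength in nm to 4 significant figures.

12370 nm

ΔE = 13.60 × (1/6² − 1/7²) = 13.60 × 0.007370 = 0.1002 eV.
λ = hc/ΔE = 1240 / 0.1002 = 12370 nm.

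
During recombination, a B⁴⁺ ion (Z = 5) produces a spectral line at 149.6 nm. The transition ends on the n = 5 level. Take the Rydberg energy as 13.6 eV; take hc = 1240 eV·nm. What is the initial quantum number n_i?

n_i = 8

The photon energy is ΔE = hc/λ = 1240 / 149.6 = 8.289 eV.
With Z = 5, ΔE = 340.0 × (1/n_f² − 1/n_i²), so 1/n_f² − 1/n_i² = 0.02438.
With n_f = 5: 1/n_i² = 1/25 − 0.02438 = 0.01562, so n_i ≈ 8.00.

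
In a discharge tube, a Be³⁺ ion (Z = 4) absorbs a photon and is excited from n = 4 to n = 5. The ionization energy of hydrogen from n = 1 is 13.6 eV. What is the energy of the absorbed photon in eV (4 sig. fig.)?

4.896 eV

The Bohr energies scale as Z², so for Z = 4: E_n = −217.6/n² eV.
E_5 = −217.6/25 = −8.704 eV and E_4 = −217.6/16 = −13.60 eV.
The photon energy is |E_5 − E_4| = 4.896 eV.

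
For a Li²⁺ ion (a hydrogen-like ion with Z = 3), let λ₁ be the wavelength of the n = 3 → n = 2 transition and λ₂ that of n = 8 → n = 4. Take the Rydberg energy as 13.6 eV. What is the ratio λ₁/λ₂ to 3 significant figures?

0.338

λ ∝ 1/ΔE ∝ 1/(1/n_f² − 1/n_i²), and the Z² and hc factors cancel in the ratio.
λ₁/λ₂ = (1/4² − 1/8²)/(1/2² − 1/3²) = 0.04688/0.1389 = 0.338.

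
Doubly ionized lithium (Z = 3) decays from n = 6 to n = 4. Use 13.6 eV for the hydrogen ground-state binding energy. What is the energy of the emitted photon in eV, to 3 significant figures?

4.25 eV

The Bohr energies scale as Z², so for Z = 3: E_n = −122.4/n² eV.
E_6 = −122.4/36 = −3.400 eV and E_4 = −122.4/16 = −7.650 eV.
The photon energy is |E_6 − E_4| = 4.25 eV.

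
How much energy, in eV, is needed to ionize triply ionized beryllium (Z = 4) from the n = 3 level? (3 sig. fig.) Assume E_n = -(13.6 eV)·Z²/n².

24.2 eV

E_n = −13.6 Z²/n² = −217.6/n² eV for Z = 4.
E_3 = −217.6/9 = −24.2 eV, so ionization (to E = 0) requires 24.2 eV.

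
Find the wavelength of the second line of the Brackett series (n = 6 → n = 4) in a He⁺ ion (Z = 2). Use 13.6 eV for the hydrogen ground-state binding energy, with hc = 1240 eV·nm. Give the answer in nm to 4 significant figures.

656.5 nm

The Brackett series terminates on n_f = 4; the second line has n_i = 4+2 = 6.
ΔE = 54.40 × (1/4² − 1/6²) = 1.889 eV.
λ = 1240 / 1.889 = 656.5 nm.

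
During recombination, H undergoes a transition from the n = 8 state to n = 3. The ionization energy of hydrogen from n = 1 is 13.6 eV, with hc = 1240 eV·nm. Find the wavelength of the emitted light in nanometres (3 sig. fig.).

ΔE = 13.60 × (1/3² − 1/8²) = 13.60 × 0.09549 = 1.299 eV.
λ = hc/ΔE = 1240 / 1.299 = 955 nm.
This line belongs to the Paschen series.

955 nm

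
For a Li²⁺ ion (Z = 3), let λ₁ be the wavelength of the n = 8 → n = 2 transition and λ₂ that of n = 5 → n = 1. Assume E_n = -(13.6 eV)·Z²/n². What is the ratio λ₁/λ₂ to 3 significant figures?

λ ∝ 1/ΔE ∝ 1/(1/n_f² − 1/n_i²), and the Z² and hc factors cancel in the ratio.
λ₁/λ₂ = (1/1² − 1/5²)/(1/2² − 1/8²) = 0.9600/0.2344 = 4.10.

4.10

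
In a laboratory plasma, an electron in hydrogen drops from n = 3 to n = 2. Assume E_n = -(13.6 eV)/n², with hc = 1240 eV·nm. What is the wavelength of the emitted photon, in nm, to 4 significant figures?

656.5 nm

ΔE = 13.60 × (1/2² − 1/3²) = 13.60 × 0.1389 = 1.889 eV.
λ = hc/ΔE = 1240 / 1.889 = 656.5 nm.
This line belongs to the Balmer series.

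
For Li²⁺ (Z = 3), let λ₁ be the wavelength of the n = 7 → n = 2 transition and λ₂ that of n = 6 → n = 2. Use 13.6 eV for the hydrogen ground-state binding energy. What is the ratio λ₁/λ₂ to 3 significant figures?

0.968

λ ∝ 1/ΔE ∝ 1/(1/n_f² − 1/n_i²), and the Z² and hc factors cancel in the ratio.
λ₁/λ₂ = (1/2² − 1/6²)/(1/2² − 1/7²) = 0.2222/0.2296 = 0.968.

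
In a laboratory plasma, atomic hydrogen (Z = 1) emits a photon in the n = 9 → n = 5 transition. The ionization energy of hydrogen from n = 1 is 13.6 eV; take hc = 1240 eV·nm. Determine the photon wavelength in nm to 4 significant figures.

ΔE = 13.60 × (1/5² − 1/9²) = 13.60 × 0.02765 = 0.3761 eV.
λ = hc/ΔE = 1240 / 0.3761 = 3297 nm.
This line belongs to the Pfund series.

3297 nm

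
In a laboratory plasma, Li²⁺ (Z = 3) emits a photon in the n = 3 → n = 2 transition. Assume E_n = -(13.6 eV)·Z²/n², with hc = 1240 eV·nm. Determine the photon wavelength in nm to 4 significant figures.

For Z = 3 the level energies scale as Z², so the effective Rydberg energy is 13.6 × 9 = 122.4 eV.
ΔE = 122.4 × (1/2² − 1/3²) = 122.4 × 0.1389 = 17.00 eV.
λ = hc/ΔE = 1240 / 17.00 = 72.94 nm.

72.94 nm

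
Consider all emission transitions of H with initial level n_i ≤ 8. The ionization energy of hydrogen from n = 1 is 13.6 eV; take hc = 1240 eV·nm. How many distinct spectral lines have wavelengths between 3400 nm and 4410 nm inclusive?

2

Enumerate all n_i → n_f pairs with 1 ≤ n_f < n_i ≤ 8 and compute λ = 1240 / [13.6·1·(1/n_f² − 1/n_i²)].
Lines falling in [3400, 4410] nm: 8→5 (3741 nm), 5→4 (4052 nm).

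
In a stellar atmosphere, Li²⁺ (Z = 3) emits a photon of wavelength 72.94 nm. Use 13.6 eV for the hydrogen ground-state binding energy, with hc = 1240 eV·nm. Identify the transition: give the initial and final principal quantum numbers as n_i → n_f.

n_i = 3, n_f = 2

The photon energy is ΔE = hc/λ = 1240 / 72.94 = 17.00 eV.
With Z = 3, ΔE = 122.4 × (1/n_f² − 1/n_i²), so 1/n_f² − 1/n_i² = 0.1389.
Trying n_f = 2 gives 1/n_i² = 0.1111, i.e. n_i ≈ 3; this pair matches.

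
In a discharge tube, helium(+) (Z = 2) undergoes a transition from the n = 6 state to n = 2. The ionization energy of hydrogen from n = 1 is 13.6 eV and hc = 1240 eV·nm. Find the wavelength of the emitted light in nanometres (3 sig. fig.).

103 nm

For Z = 2 the level energies scale as Z², so the effective Rydberg energy is 13.6 × 4 = 54.40 eV.
ΔE = 54.40 × (1/2² − 1/6²) = 54.40 × 0.2222 = 12.09 eV.
λ = hc/ΔE = 1240 / 12.09 = 103 nm.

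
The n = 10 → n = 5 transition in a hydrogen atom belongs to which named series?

Pfund

The series is set by the lower level: n_f = 5 is the Pfund series.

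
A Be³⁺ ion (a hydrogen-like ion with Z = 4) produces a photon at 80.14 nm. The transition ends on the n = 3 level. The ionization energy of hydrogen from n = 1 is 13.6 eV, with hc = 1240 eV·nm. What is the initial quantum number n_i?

The photon energy is ΔE = hc/λ = 1240 / 80.14 = 15.47 eV.
With Z = 4, ΔE = 217.6 × (1/n_f² − 1/n_i²), so 1/n_f² − 1/n_i² = 0.07111.
With n_f = 3: 1/n_i² = 1/9 − 0.07111 = 0.04000, so n_i ≈ 5.00.

n_i = 5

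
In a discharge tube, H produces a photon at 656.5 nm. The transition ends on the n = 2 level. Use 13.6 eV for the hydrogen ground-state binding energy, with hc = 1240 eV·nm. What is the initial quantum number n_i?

n_i = 3

The photon energy is ΔE = hc/λ = 1240 / 656.5 = 1.889 eV.
With Z = 1, ΔE = 13.60 × (1/n_f² − 1/n_i²), so 1/n_f² − 1/n_i² = 0.1389.
With n_f = 2: 1/n_i² = 1/4 − 0.1389 = 0.1111, so n_i ≈ 3.00.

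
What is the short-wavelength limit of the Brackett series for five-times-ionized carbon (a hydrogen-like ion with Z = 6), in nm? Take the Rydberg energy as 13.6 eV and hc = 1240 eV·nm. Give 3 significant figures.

The Brackett series has lower level n_f = 4; the series limit corresponds to n_i → ∞.
ΔE_max = 13.6 × 36 / 4² = 30.60 eV.
λ_min = 1240 / 30.60 = 40.5 nm.

40.5 nm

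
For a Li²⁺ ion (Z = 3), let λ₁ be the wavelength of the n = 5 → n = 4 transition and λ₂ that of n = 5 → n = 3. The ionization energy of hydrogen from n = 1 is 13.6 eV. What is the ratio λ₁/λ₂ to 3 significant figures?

λ ∝ 1/ΔE ∝ 1/(1/n_f² − 1/n_i²), and the Z² and hc factors cancel in the ratio.
λ₁/λ₂ = (1/3² − 1/5²)/(1/4² − 1/5²) = 0.07111/0.02250 = 3.16.

3.16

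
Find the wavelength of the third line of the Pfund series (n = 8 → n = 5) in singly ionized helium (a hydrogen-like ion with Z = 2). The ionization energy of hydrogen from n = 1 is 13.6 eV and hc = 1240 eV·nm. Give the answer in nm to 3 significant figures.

The Pfund series terminates on n_f = 5; the third line has n_i = 5+3 = 8.
ΔE = 54.40 × (1/5² − 1/8²) = 1.326 eV.
λ = 1240 / 1.326 = 935 nm.

935 nm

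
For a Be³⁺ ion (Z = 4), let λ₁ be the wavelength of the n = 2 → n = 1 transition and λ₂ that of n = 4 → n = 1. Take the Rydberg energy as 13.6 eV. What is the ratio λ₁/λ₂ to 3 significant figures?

λ ∝ 1/ΔE ∝ 1/(1/n_f² − 1/n_i²), and the Z² and hc factors cancel in the ratio.
λ₁/λ₂ = (1/1² − 1/4²)/(1/1² − 1/2²) = 0.9375/0.7500 = 1.25.

1.25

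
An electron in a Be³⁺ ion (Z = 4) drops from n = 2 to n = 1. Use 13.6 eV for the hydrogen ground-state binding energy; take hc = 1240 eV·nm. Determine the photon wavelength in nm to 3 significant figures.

7.60 nm

For Z = 4 the level energies scale as Z², so the effective Rydberg energy is 13.6 × 16 = 217.6 eV.
ΔE = 217.6 × (1/1² − 1/2²) = 217.6 × 0.7500 = 163.2 eV.
λ = hc/ΔE = 1240 / 163.2 = 7.60 nm.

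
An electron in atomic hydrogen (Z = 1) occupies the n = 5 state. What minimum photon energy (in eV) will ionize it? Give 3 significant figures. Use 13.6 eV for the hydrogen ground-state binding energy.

0.544 eV

E_5 = −13.60/25 = −0.544 eV, so ionization (to E = 0) requires 0.544 eV.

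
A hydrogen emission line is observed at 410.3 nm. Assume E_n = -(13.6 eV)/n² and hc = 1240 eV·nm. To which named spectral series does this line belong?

Balmer

ΔE = 1240/410.3 = 3.022 eV.
This matches 13.6 × (1/2² − 1/6²), so n_f = 2: the Balmer series.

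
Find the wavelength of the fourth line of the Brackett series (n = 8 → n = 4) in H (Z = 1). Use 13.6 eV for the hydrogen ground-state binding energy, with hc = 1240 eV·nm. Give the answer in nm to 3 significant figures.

1950 nm

The Brackett series terminates on n_f = 4; the fourth line has n_i = 4+4 = 8.
ΔE = 13.60 × (1/4² − 1/8²) = 0.6375 eV.
λ = 1240 / 0.6375 = 1950 nm.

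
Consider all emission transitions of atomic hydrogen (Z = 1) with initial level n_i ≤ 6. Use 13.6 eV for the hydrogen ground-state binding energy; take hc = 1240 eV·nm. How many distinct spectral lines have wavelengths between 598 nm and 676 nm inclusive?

1

Enumerate all n_i → n_f pairs with 1 ≤ n_f < n_i ≤ 6 and compute λ = 1240 / [13.6·1·(1/n_f² − 1/n_i²)].
Lines falling in [598, 676] nm: 3→2 (656.5 nm).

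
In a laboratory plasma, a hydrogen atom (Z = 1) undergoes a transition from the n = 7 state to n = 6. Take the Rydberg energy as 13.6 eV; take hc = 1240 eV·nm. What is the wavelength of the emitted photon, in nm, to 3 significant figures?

12400 nm

ΔE = 13.60 × (1/6² − 1/7²) = 13.60 × 0.007370 = 0.1002 eV.
λ = hc/ΔE = 1240 / 0.1002 = 12400 nm.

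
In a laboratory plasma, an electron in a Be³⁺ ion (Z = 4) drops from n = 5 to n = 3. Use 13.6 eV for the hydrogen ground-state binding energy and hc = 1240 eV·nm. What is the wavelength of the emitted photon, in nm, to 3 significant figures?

80.1 nm

For Z = 4 the level energies scale as Z², so the effective Rydberg energy is 13.6 × 16 = 217.6 eV.
ΔE = 217.6 × (1/3² − 1/5²) = 217.6 × 0.07111 = 15.47 eV.
λ = hc/ΔE = 1240 / 15.47 = 80.1 nm.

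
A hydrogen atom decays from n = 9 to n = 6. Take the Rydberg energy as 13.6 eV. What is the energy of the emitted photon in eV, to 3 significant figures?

E_9 = −13.60/81 = −0.1679 eV and E_6 = −13.60/36 = −0.3778 eV.
The photon energy is |E_9 − E_6| = 0.210 eV.

0.210 eV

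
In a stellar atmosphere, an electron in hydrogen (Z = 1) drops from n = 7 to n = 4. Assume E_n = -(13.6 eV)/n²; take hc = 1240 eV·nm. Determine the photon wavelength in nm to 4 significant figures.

ΔE = 13.60 × (1/4² − 1/7²) = 13.60 × 0.04209 = 0.5724 eV.
λ = hc/ΔE = 1240 / 0.5724 = 2166 nm.
This line belongs to the Brackett series.

2166 nm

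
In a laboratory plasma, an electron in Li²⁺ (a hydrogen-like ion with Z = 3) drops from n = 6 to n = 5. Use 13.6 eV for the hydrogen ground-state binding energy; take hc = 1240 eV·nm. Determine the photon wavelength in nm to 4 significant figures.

828.9 nm

For Z = 3 the level energies scale as Z², so the effective Rydberg energy is 13.6 × 9 = 122.4 eV.
ΔE = 122.4 × (1/5² − 1/6²) = 122.4 × 0.01222 = 1.496 eV.
λ = hc/ΔE = 1240 / 1.496 = 828.9 nm.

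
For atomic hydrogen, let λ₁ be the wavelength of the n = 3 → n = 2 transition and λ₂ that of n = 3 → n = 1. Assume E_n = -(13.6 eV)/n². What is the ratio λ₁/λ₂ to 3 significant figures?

λ ∝ 1/ΔE ∝ 1/(1/n_f² − 1/n_i²), and the Z² and hc factors cancel in the ratio.
λ₁/λ₂ = (1/1² − 1/3²)/(1/2² − 1/3²) = 0.8889/0.1389 = 6.40.

6.40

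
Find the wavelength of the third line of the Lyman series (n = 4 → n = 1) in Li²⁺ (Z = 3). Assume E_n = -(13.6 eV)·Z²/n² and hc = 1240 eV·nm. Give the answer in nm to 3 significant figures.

The Lyman series terminates on n_f = 1; the third line has n_i = 1+3 = 4.
ΔE = 122.4 × (1/1² − 1/4²) = 114.8 eV.
λ = 1240 / 114.8 = 10.8 nm.

10.8 nm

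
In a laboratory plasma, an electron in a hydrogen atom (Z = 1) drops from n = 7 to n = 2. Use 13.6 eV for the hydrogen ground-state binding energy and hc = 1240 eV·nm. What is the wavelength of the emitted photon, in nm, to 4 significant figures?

397.1 nm

ΔE = 13.60 × (1/2² − 1/7²) = 13.60 × 0.2296 = 3.122 eV.
λ = hc/ΔE = 1240 / 3.122 = 397.1 nm.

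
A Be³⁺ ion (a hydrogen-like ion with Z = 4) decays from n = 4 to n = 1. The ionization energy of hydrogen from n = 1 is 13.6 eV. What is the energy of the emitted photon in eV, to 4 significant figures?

The Bohr energies scale as Z², so for Z = 4: E_n = −217.6/n² eV.
E_4 = −217.6/16 = −13.60 eV and E_1 = −217.6/1 = −217.6 eV.
The photon energy is |E_4 − E_1| = 204.0 eV.

204.0 eV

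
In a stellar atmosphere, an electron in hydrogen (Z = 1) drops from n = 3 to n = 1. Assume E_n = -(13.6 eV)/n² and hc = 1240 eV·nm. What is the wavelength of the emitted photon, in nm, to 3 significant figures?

ΔE = 13.60 × (1/1² − 1/3²) = 13.60 × 0.8889 = 12.09 eV.
λ = hc/ΔE = 1240 / 12.09 = 103 nm.
This line belongs to the Lyman series.

103 nm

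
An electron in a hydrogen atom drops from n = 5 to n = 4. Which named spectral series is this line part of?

Brackett

The series is set by the lower level: n_f = 4 is the Brackett series.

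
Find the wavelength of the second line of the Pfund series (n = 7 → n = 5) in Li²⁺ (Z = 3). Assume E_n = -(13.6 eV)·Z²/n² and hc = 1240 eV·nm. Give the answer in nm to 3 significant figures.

The Pfund series terminates on n_f = 5; the second line has n_i = 5+2 = 7.
ΔE = 122.4 × (1/5² − 1/7²) = 2.398 eV.
λ = 1240 / 2.398 = 517 nm.

517 nm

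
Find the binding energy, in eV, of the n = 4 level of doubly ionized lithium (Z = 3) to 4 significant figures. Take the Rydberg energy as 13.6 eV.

E_n = −13.6 Z²/n² = −122.4/n² eV for Z = 3.
E_4 = −122.4/16 = −7.650 eV, so ionization (to E = 0) requires 7.650 eV.

7.650 eV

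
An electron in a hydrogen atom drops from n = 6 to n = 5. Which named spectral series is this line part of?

Pfund

The series is set by the lower level: n_f = 5 is the Pfund series.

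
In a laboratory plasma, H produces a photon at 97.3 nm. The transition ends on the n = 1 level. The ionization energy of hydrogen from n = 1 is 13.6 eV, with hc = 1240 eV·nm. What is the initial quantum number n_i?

The photon energy is ΔE = hc/λ = 1240 / 97.3 = 12.74 eV.
With Z = 1, ΔE = 13.60 × (1/n_f² − 1/n_i²), so 1/n_f² − 1/n_i² = 0.9371.
With n_f = 1: 1/n_i² = 1/1 − 0.9371 = 0.06293, so n_i ≈ 3.99.

n_i = 4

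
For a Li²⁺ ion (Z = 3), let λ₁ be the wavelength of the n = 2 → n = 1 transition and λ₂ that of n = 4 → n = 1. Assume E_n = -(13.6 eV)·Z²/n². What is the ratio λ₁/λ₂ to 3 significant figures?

1.25

λ ∝ 1/ΔE ∝ 1/(1/n_f² − 1/n_i²), and the Z² and hc factors cancel in the ratio.
λ₁/λ₂ = (1/1² − 1/4²)/(1/1² − 1/2²) = 0.9375/0.7500 = 1.25.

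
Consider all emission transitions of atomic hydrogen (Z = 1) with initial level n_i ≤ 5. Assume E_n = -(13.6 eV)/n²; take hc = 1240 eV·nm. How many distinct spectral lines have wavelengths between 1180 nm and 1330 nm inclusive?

Enumerate all n_i → n_f pairs with 1 ≤ n_f < n_i ≤ 5 and compute λ = 1240 / [13.6·1·(1/n_f² − 1/n_i²)].
Lines falling in [1180, 1330] nm: 5→3 (1282 nm).

1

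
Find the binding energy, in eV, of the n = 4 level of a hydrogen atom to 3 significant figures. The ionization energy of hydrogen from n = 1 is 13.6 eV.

E_4 = −13.60/16 = −0.850 eV, so ionization (to E = 0) requires 0.850 eV.

0.850 eV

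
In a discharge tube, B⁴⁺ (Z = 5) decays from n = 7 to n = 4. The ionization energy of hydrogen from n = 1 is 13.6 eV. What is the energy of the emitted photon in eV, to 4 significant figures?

The Bohr energies scale as Z², so for Z = 5: E_n = −340.0/n² eV.
E_7 = −340.0/49 = −6.939 eV and E_4 = −340.0/16 = −21.25 eV.
The photon energy is |E_7 − E_4| = 14.31 eV.

14.31 eV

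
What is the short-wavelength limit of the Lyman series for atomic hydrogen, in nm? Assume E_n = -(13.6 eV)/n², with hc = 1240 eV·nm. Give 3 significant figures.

91.2 nm

The Lyman series has lower level n_f = 1; the series limit corresponds to n_i → ∞.
ΔE_max = 13.6 × 1 / 1² = 13.60 eV.
λ_min = 1240 / 13.60 = 91.2 nm.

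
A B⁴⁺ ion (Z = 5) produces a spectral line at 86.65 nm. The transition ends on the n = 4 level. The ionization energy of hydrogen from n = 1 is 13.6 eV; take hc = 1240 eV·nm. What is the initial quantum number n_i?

n_i = 7

The photon energy is ΔE = hc/λ = 1240 / 86.65 = 14.31 eV.
With Z = 5, ΔE = 340.0 × (1/n_f² − 1/n_i²), so 1/n_f² − 1/n_i² = 0.04209.
With n_f = 4: 1/n_i² = 1/16 − 0.04209 = 0.02041, so n_i ≈ 7.00.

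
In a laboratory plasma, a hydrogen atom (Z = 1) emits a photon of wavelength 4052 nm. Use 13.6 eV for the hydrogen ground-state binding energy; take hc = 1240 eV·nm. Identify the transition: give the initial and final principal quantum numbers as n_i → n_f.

The photon energy is ΔE = hc/λ = 1240 / 4052 = 0.3060 eV.
With Z = 1, ΔE = 13.60 × (1/n_f² − 1/n_i²), so 1/n_f² − 1/n_i² = 0.02250.
Trying n_f = 4 gives 1/n_i² = 0.04000, i.e. n_i ≈ 5; this pair matches.

n_i = 5, n_f = 4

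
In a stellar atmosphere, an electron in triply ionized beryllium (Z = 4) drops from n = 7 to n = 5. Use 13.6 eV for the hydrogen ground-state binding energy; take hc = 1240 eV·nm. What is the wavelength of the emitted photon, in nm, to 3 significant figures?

291 nm

For Z = 4 the level energies scale as Z², so the effective Rydberg energy is 13.6 × 16 = 217.6 eV.
ΔE = 217.6 × (1/5² − 1/7²) = 217.6 × 0.01959 = 4.263 eV.
λ = hc/ΔE = 1240 / 4.263 = 291 nm.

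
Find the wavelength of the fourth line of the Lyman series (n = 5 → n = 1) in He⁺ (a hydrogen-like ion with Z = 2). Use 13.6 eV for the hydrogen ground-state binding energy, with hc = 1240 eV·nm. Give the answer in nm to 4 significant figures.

The Lyman series terminates on n_f = 1; the fourth line has n_i = 1+4 = 5.
ΔE = 54.40 × (1/1² − 1/5²) = 52.22 eV.
λ = 1240 / 52.22 = 23.74 nm.

23.74 nm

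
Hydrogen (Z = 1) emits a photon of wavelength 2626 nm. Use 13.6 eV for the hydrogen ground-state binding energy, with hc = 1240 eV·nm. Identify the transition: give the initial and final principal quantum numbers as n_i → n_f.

n_i = 6, n_f = 4

The photon energy is ΔE = hc/λ = 1240 / 2626 = 0.4722 eV.
With Z = 1, ΔE = 13.60 × (1/n_f² − 1/n_i²), so 1/n_f² − 1/n_i² = 0.03472.
Trying n_f = 4 gives 1/n_i² = 0.02778, i.e. n_i ≈ 6; this pair matches.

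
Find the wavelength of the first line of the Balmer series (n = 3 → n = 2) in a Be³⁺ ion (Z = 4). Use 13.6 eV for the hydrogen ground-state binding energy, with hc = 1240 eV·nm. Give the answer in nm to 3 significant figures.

41.0 nm

The Balmer series terminates on n_f = 2; the first line has n_i = 2+1 = 3.
ΔE = 217.6 × (1/2² − 1/3²) = 30.22 eV.
λ = 1240 / 30.22 = 41.0 nm.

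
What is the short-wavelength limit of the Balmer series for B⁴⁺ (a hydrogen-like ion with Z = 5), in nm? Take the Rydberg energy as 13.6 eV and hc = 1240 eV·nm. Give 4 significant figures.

The Balmer series has lower level n_f = 2; the series limit corresponds to n_i → ∞.
ΔE_max = 13.6 × 25 / 2² = 85.00 eV.
λ_min = 1240 / 85.00 = 14.59 nm.

14.59 nm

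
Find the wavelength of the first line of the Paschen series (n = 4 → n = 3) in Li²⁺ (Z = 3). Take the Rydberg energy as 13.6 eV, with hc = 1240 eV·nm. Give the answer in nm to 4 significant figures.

The Paschen series terminates on n_f = 3; the first line has n_i = 3+1 = 4.
ΔE = 122.4 × (1/3² − 1/4²) = 5.950 eV.
λ = 1240 / 5.950 = 208.4 nm.

208.4 nm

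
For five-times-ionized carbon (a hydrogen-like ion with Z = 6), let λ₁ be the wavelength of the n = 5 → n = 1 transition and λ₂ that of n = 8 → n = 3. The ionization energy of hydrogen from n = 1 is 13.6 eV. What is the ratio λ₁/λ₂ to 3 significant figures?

0.0995

λ ∝ 1/ΔE ∝ 1/(1/n_f² − 1/n_i²), and the Z² and hc factors cancel in the ratio.
λ₁/λ₂ = (1/3² − 1/8²)/(1/1² − 1/5²) = 0.09549/0.9600 = 0.0995.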